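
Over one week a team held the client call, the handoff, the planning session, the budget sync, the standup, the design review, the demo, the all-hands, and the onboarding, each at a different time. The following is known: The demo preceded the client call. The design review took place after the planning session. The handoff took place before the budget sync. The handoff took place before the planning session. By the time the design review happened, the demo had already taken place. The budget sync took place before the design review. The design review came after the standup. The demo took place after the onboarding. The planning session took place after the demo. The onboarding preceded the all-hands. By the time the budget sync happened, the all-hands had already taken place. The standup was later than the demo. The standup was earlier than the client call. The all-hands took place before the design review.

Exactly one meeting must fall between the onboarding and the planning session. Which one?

Tracing the constraints gives the onboarding → the demo → the planning session, so the demo sits after the onboarding and before the planning session.
No other meeting is forced both after the onboarding and before the planning session.

the demo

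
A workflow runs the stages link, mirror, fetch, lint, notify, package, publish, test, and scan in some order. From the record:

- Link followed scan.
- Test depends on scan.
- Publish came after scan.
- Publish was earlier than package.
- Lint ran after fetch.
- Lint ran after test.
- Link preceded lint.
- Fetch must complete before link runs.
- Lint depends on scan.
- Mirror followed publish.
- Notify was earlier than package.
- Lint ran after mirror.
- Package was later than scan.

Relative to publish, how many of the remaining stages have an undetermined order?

4

Forced before publish: scan; forced after publish: lint, mirror, and package.
That leaves fetch, link, notify, and test with no forced order relative to publish — 4.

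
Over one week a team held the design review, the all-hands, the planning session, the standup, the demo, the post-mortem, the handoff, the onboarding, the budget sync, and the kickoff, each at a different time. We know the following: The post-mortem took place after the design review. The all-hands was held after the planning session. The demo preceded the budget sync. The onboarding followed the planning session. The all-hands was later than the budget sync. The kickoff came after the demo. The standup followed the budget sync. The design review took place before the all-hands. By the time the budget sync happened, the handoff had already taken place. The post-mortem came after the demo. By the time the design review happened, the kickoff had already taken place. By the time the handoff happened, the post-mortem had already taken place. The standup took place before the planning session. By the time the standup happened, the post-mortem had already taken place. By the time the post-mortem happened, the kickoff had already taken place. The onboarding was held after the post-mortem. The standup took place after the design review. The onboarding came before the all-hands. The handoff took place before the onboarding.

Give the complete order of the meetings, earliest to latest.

The constraints fix every adjacent pair, so only one ordering works:
the demo → the kickoff → the design review → the post-mortem → the handoff → the budget sync → the standup → the planning session → the onboarding → the all-hands.

the demo, the kickoff, the design review, the post-mortem, the handoff, the budget sync, the standup, the planning session, the onboarding, the all-hands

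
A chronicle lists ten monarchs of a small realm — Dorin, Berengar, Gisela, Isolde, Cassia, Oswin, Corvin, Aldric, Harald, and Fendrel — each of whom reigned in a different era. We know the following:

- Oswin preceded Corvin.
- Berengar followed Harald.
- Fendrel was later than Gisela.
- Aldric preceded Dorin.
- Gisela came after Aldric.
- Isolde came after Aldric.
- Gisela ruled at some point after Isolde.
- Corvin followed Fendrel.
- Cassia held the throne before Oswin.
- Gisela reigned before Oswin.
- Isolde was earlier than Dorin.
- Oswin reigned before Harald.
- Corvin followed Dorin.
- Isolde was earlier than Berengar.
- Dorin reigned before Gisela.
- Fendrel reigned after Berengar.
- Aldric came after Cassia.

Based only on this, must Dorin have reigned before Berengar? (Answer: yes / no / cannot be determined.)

Chain the constraints: Dorin → Gisela → Oswin → Harald → Berengar. Each link is directly stated, so Dorin comes before Berengar.

yes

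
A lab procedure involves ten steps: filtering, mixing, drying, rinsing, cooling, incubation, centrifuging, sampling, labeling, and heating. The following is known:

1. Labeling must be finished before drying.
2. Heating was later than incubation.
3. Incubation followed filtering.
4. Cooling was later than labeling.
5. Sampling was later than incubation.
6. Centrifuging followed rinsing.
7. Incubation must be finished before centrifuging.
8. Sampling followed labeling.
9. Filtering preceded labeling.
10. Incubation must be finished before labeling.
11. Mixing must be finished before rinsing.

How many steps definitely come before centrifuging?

Directly stated before centrifuging: incubation and rinsing.
Filtering reaches centrifuging via filtering → incubation → centrifuging.
Mixing reaches centrifuging via mixing → rinsing → centrifuging.
That's filtering, incubation, mixing, and rinsing — 4 in all.

4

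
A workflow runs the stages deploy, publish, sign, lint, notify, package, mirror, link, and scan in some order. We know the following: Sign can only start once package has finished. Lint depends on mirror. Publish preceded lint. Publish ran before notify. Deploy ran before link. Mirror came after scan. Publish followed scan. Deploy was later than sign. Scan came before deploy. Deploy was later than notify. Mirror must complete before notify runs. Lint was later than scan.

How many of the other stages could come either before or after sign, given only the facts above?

Forced before sign: package; forced after sign: deploy and link.
That leaves lint, mirror, notify, publish, and scan with no forced order relative to sign — 5.

5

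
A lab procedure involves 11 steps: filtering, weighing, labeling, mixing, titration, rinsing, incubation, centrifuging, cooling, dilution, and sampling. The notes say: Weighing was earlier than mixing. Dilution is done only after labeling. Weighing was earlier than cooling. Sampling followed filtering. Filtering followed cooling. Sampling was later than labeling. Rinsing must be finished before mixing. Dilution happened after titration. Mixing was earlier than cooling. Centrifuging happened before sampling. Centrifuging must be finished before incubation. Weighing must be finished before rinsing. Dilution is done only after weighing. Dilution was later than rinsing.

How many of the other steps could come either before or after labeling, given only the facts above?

Forced after labeling: dilution and sampling.
That leaves centrifuging, cooling, filtering, incubation, mixing, rinsing, titration, and weighing with no forced order relative to labeling — 8.

8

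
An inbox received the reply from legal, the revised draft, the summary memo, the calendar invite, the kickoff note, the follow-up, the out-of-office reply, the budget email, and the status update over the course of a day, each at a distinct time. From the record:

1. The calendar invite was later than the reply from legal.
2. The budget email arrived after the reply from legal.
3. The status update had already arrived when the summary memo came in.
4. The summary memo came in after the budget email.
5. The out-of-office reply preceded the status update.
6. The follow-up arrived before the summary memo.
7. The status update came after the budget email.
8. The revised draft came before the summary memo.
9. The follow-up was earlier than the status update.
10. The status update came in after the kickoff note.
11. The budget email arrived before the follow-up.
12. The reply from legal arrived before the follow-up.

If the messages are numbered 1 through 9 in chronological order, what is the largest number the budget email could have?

6

The budget email must come before the follow-up, the status update, and the summary memo — 3 messages forced after it.
Everything else can be placed before the budget email in some valid order, so the budget email can sit as late as position 9 − 3 = 6.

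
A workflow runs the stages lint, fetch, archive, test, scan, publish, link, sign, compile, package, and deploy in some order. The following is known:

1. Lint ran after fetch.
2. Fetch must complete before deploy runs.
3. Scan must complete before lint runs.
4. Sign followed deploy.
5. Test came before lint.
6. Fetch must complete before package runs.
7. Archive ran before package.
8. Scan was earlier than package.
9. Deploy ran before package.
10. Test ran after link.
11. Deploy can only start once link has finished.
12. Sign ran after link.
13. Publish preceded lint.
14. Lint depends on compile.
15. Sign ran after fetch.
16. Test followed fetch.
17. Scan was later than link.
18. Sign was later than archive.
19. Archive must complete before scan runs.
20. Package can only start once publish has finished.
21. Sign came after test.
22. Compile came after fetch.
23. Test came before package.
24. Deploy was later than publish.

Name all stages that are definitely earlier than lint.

Directly stated before lint: compile, fetch, publish, scan, and test.
Archive reaches lint via archive → scan → lint.
Link reaches lint via link → scan → lint.
No chain forces package (or any of the others) ahead of lint.

archive, compile, fetch, link, publish, scan, test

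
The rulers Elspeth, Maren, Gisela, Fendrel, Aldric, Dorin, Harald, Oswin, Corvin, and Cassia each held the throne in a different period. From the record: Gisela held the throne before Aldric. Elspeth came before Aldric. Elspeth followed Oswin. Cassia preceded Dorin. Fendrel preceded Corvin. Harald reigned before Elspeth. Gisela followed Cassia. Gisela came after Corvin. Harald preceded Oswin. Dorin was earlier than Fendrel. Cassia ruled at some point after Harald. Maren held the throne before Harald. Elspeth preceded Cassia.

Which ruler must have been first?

Maren

Maren has a chain of constraints placing them before every other ruler, so Maren must be first.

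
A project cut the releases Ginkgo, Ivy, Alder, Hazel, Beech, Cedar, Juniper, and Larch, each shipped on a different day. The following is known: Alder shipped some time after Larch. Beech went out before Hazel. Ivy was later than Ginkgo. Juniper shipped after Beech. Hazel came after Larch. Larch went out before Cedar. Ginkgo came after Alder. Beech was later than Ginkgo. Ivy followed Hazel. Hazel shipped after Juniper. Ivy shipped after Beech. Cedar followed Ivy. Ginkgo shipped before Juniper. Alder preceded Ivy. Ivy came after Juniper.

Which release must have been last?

Cedar

Every other release has a chain of constraints placing it before Cedar, so Cedar is last.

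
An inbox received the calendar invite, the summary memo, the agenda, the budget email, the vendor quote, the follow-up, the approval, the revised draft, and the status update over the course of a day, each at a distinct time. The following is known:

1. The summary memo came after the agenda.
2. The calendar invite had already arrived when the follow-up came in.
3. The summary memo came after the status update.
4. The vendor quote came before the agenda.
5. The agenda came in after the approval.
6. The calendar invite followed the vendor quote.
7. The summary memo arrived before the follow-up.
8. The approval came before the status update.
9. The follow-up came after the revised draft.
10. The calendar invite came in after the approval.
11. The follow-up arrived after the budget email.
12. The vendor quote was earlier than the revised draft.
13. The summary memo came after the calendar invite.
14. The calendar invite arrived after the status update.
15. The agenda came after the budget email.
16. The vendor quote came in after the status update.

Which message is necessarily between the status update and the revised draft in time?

Tracing the constraints gives the status update → the vendor quote → the revised draft, so the vendor quote sits after the status update and before the revised draft.
No other message is forced both after the status update and before the revised draft.

the vendor quote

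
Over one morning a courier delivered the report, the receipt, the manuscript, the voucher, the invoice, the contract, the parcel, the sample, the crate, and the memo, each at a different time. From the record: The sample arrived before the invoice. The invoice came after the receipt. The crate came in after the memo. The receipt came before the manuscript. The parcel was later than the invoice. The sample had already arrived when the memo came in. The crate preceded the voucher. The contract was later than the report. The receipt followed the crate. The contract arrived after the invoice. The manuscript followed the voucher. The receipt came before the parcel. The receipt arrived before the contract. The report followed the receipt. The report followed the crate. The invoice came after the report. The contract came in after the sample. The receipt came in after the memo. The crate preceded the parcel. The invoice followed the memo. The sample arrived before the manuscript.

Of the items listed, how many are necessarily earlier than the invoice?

Directly stated before the invoice: the memo, the receipt, the report, and the sample.
The crate reaches the invoice via the crate → the receipt → the invoice.
That's the crate, the memo, the receipt, the report, and the sample — 5 in all.

5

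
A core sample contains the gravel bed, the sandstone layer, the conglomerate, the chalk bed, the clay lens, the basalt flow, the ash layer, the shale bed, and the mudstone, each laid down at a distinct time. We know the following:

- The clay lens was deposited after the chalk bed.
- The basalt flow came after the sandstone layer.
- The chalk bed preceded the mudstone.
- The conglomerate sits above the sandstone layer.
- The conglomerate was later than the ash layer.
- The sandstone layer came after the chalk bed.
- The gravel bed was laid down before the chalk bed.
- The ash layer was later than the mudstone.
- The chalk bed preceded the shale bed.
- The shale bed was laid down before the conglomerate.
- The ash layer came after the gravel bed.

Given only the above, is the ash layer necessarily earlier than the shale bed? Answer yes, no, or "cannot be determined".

cannot be determined

No chain of stated constraints runs from the ash layer to the shale bed, and none runs from the shale bed to the ash layer either.
So the relative order of the ash layer and the shale bed is not fixed by the given facts.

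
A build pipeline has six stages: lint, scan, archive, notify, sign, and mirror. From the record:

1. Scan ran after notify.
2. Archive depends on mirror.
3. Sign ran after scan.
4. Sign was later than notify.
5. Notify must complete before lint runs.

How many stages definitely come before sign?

Directly stated before sign: notify and scan.
That's notify and scan — 2 in all.

2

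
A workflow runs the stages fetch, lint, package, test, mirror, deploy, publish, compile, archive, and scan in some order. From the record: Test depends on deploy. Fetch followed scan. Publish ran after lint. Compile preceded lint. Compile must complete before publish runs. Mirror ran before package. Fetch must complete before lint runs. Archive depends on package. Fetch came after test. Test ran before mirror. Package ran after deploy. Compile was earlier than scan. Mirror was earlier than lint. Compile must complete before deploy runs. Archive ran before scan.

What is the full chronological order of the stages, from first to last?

compile, deploy, test, mirror, package, archive, scan, fetch, lint, publish

The constraints fix every adjacent pair, so only one ordering works:
compile → deploy → test → mirror → package → archive → scan → fetch → lint → publish.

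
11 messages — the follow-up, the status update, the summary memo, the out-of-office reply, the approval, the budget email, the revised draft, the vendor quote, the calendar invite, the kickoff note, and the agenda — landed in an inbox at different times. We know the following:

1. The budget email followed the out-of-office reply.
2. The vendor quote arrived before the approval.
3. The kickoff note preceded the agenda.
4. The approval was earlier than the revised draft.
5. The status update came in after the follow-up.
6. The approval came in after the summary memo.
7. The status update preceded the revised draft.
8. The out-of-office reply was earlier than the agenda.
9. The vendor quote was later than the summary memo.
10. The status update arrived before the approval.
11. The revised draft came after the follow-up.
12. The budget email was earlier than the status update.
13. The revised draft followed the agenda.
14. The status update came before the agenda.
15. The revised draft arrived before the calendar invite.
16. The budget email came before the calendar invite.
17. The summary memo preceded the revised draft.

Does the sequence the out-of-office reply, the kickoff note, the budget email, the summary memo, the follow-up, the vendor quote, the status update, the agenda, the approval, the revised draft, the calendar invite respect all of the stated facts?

Check each stated constraint against the proposed order — e.g. the out-of-office reply is ahead of the agenda; the budget email is ahead of the calendar invite. Every pair is in the required order; nothing is violated.

yes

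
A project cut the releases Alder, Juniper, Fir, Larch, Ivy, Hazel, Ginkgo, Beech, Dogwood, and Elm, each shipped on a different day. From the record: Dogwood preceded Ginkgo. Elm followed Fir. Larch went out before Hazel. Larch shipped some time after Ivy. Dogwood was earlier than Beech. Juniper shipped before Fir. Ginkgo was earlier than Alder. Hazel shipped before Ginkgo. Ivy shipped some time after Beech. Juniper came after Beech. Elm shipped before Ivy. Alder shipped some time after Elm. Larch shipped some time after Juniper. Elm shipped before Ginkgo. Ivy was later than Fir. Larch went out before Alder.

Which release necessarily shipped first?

Dogwood has a chain of constraints placing it before every other release, so Dogwood must be first.

Dogwood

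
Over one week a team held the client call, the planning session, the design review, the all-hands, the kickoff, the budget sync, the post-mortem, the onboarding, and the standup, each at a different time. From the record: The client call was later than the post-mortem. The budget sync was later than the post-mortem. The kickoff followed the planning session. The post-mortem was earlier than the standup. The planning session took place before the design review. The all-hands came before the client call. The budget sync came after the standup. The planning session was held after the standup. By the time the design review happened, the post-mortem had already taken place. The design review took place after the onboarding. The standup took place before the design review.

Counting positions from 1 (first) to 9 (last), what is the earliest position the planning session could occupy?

3

The post-mortem and the standup must both come before the planning session — 2 forced predecessors.
Nothing else is forced ahead of the planning session, so its earliest slot is position 2 + 1 = 3.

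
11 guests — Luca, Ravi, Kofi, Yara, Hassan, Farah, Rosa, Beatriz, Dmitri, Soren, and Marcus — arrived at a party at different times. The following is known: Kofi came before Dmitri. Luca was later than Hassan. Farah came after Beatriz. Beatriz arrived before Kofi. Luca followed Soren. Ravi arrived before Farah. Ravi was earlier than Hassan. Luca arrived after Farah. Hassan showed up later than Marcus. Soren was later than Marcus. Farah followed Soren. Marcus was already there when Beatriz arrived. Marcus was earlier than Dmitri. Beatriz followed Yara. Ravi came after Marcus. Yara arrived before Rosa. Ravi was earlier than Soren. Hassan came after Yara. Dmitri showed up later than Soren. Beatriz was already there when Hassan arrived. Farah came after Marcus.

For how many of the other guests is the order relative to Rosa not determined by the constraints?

Forced before Rosa: Yara.
That leaves Beatriz, Dmitri, Farah, Hassan, Kofi, Luca, Marcus, Ravi, and Soren with no forced order relative to Rosa — 9.

9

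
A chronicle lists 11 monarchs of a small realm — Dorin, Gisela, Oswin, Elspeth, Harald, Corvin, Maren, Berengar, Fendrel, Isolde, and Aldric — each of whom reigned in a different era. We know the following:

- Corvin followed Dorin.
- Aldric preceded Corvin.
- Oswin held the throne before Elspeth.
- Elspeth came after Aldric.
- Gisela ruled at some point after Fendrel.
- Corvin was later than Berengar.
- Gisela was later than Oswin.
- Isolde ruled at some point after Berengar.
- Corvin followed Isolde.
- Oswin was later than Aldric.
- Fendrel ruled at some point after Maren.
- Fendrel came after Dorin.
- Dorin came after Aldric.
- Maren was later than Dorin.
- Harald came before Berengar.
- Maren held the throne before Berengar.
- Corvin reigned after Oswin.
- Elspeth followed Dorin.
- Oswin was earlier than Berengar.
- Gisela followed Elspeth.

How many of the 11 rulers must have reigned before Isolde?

Directly stated before Isolde: Berengar.
Aldric reaches Isolde via Aldric → Oswin → Berengar → Isolde.
Dorin reaches Isolde via Dorin → Maren → Berengar → Isolde.
Harald reaches Isolde via Harald → Berengar → Isolde.
Likewise Maren and Oswin each reach Isolde by chaining the stated constraints.
That's Aldric, Berengar, Dorin, Harald, Maren, and Oswin — 6 in all.

6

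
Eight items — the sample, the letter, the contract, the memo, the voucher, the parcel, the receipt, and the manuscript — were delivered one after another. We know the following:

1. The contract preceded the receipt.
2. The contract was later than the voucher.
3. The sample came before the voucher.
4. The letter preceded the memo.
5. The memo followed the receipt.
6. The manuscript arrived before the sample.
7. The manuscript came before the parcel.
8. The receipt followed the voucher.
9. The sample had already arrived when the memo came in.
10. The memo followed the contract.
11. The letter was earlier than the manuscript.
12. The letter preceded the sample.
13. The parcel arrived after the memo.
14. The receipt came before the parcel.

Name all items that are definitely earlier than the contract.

the letter, the manuscript, the sample, the voucher

Directly stated before the contract: the voucher.
The letter reaches the contract via the letter → the sample → the voucher → the contract.
The manuscript reaches the contract via the manuscript → the sample → the voucher → the contract.
The sample reaches the contract via the sample → the voucher → the contract.
No chain forces the receipt (or any of the others) ahead of the contract.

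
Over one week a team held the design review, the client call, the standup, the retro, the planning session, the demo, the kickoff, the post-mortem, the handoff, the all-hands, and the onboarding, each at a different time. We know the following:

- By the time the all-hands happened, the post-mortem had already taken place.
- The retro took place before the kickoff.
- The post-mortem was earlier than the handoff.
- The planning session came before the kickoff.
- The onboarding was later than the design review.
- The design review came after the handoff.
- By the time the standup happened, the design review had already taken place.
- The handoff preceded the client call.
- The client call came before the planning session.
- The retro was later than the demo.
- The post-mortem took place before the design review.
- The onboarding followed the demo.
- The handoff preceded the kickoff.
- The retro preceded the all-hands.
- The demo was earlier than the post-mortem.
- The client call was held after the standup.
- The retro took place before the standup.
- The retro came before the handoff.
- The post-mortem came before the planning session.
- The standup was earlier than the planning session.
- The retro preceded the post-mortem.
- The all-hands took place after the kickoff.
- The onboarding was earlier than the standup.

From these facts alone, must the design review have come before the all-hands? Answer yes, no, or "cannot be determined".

Chain the constraints: the design review → the standup → the planning session → the kickoff → the all-hands. Each link is directly stated, so the design review comes before the all-hands.

yes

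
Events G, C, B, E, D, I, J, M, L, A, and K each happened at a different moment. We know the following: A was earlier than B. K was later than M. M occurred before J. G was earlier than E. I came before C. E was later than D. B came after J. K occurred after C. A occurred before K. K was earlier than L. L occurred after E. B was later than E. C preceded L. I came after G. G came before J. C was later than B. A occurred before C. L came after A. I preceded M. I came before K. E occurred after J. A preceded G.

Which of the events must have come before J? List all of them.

Directly stated before J: G and M.
A reaches J via A → G → J.
I reaches J via I → M → J.
No chain forces K (or any of the others) ahead of J.

A, G, I, M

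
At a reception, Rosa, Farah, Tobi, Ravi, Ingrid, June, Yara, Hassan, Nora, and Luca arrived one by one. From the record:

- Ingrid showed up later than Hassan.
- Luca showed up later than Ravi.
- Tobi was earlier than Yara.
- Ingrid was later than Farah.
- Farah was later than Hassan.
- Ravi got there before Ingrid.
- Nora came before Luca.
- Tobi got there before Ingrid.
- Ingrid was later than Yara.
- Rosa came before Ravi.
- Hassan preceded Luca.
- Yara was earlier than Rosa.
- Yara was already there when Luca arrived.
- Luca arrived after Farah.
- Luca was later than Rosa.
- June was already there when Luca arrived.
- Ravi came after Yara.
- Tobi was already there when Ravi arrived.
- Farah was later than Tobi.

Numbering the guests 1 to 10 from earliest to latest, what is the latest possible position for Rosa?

7

Rosa must come before Ingrid, Luca, and Ravi — 3 guests forced after them.
Everything else can be placed before Rosa in some valid order, so Rosa can sit as late as position 10 − 3 = 7.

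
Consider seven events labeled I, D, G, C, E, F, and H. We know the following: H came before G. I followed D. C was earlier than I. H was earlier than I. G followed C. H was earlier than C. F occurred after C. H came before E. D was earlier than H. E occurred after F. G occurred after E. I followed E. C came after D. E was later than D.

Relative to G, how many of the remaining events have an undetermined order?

1

Forced before G: C, D, E, F, and H.
That leaves I with no forced order relative to G — 1.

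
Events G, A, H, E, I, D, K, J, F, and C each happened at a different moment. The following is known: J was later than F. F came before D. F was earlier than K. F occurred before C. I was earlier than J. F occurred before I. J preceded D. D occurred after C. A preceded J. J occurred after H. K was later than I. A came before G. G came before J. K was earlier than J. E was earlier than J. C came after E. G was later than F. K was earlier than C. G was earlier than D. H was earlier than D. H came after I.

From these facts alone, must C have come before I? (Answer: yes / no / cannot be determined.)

Tracing the constraints gives I → K → C, so I must come before C.
That means C cannot be before I.

no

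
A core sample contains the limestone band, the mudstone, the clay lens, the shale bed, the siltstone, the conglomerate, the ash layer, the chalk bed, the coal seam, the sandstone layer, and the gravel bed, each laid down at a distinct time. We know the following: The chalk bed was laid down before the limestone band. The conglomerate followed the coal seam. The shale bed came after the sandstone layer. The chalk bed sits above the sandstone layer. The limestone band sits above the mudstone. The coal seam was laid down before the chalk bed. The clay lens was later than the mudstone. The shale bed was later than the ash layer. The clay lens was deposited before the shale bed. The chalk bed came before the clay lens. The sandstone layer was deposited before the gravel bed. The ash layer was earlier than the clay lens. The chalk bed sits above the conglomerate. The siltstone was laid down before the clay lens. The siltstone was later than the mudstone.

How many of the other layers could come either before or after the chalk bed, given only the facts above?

4

Forced before the chalk bed: the coal seam, the conglomerate, and the sandstone layer; forced after the chalk bed: the clay lens, the limestone band, and the shale bed.
That leaves the ash layer, the gravel bed, the mudstone, and the siltstone with no forced order relative to the chalk bed — 4.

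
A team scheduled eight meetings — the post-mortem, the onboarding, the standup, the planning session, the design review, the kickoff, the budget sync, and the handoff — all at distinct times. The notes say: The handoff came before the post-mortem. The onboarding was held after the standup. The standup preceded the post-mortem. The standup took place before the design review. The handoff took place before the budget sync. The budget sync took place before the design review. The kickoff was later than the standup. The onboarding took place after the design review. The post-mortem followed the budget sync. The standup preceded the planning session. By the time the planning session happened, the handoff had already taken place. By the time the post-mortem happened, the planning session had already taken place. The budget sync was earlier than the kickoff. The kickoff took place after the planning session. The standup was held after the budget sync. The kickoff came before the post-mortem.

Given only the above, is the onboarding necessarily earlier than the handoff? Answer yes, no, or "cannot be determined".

Tracing the constraints gives the handoff → the budget sync → the design review → the onboarding, so the handoff must come before the onboarding.
That means the onboarding cannot be before the handoff.

no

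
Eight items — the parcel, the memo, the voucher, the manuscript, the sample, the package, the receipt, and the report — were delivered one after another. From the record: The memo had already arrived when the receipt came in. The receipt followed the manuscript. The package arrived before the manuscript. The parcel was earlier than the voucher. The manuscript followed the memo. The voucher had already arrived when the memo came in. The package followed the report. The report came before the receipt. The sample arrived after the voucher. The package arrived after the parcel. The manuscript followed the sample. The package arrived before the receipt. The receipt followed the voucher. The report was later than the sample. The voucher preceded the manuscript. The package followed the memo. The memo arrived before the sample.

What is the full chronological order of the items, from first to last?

the parcel, the voucher, the memo, the sample, the report, the package, the manuscript, the receipt

The constraints fix every adjacent pair, so only one ordering works:
the parcel → the voucher → the memo → the sample → the report → the package → the manuscript → the receipt.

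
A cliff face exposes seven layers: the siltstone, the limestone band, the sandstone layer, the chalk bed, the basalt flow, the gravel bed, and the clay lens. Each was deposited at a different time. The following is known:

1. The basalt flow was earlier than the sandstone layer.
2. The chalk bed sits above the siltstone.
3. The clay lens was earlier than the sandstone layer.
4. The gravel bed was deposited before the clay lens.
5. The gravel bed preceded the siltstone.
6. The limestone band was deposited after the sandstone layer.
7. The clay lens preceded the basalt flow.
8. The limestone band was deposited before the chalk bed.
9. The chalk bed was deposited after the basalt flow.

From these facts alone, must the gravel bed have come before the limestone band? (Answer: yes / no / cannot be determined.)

yes

Chain the constraints: the gravel bed → the clay lens → the sandstone layer → the limestone band. Each link is directly stated, so the gravel bed comes before the limestone band.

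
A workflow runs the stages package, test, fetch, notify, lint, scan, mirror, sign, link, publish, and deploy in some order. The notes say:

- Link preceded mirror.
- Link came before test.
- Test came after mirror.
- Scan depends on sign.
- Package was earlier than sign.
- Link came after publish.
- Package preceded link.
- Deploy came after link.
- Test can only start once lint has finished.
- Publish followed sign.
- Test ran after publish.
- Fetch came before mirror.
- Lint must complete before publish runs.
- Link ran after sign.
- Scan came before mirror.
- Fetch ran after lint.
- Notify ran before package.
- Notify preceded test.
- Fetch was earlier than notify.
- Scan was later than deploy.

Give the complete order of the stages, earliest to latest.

The constraints fix every adjacent pair, so only one ordering works:
lint → fetch → notify → package → sign → publish → link → deploy → scan → mirror → test.

lint, fetch, notify, package, sign, publish, link, deploy, scan, mirror, test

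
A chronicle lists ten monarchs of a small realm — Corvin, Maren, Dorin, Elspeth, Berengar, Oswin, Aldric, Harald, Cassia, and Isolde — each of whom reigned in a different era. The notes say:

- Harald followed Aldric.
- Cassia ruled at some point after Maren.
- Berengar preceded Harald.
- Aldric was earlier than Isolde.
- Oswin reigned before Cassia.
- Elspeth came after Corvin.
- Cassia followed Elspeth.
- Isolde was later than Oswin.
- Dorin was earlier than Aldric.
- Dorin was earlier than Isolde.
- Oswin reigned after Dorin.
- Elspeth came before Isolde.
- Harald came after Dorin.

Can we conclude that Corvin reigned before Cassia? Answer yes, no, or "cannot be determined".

yes

Chain the constraints: Corvin → Elspeth → Cassia. Each link is directly stated, so Corvin comes before Cassia.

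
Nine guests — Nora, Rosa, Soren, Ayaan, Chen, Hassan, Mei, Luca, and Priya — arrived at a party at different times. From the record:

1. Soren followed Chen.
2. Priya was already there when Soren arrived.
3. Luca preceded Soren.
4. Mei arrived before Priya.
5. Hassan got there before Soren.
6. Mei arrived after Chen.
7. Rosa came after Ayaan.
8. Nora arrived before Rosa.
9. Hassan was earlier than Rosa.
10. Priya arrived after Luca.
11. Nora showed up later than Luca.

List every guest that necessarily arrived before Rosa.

Directly stated before Rosa: Ayaan, Hassan, and Nora.
Luca reaches Rosa via Luca → Nora → Rosa.
No chain forces Chen (or any of the others) ahead of Rosa.

Ayaan, Hassan, Luca, Nora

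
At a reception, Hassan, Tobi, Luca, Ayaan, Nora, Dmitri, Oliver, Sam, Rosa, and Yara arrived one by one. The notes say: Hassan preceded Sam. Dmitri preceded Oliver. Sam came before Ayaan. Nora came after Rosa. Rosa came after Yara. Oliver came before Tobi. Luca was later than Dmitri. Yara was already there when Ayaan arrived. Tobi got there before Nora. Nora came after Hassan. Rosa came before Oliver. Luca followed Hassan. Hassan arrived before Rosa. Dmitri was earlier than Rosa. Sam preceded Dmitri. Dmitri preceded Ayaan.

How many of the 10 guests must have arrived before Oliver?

5

Directly stated before Oliver: Dmitri and Rosa.
Hassan reaches Oliver via Hassan → Rosa → Oliver.
Sam reaches Oliver via Sam → Dmitri → Oliver.
Yara reaches Oliver via Yara → Rosa → Oliver.
That's Dmitri, Hassan, Rosa, Sam, and Yara — 5 in all.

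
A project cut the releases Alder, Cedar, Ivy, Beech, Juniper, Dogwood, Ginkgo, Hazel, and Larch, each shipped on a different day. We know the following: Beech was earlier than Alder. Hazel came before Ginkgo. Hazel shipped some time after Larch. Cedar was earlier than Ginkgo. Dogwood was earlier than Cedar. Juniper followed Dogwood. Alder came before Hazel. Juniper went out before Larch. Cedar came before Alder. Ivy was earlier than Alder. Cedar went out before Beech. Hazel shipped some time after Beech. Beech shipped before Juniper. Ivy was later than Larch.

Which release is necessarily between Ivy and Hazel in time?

Alder

Tracing the constraints gives Ivy → Alder → Hazel, so Alder sits after Ivy and before Hazel.
No other release is forced both after Ivy and before Hazel.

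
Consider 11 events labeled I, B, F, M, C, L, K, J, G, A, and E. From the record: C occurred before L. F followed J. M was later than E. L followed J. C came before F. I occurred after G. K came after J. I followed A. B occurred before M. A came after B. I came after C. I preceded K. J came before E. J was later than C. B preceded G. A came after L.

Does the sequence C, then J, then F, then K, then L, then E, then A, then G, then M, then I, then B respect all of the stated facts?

The constraints require B before A, but in the proposed sequence A appears ahead of B. That one violation is enough.

no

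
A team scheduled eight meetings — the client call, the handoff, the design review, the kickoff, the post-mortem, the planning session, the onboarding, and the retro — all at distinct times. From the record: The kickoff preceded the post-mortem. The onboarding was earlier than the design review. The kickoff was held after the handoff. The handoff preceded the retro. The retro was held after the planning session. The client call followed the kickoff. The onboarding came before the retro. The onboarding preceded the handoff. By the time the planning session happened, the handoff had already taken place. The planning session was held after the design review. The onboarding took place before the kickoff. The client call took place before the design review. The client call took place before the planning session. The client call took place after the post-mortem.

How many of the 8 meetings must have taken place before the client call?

Directly stated before the client call: the kickoff and the post-mortem.
The handoff reaches the client call via the handoff → the kickoff → the client call.
The onboarding reaches the client call via the onboarding → the kickoff → the client call.
That's the handoff, the kickoff, the onboarding, and the post-mortem — 4 in all.

4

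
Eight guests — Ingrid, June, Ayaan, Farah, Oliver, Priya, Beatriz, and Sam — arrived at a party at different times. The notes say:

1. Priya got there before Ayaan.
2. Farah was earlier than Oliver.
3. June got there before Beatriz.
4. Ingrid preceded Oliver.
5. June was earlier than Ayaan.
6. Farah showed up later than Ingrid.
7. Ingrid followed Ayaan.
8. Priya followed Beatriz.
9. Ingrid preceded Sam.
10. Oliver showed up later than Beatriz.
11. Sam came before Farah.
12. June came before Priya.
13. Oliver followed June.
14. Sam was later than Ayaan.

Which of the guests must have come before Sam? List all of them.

Directly stated before Sam: Ayaan and Ingrid.
Beatriz reaches Sam via Beatriz → Priya → Ayaan → Sam.
June reaches Sam via June → Ayaan → Sam.
Priya reaches Sam via Priya → Ayaan → Sam.
No chain forces Oliver (or any of the others) ahead of Sam.

Ayaan, Beatriz, Ingrid, June, Priya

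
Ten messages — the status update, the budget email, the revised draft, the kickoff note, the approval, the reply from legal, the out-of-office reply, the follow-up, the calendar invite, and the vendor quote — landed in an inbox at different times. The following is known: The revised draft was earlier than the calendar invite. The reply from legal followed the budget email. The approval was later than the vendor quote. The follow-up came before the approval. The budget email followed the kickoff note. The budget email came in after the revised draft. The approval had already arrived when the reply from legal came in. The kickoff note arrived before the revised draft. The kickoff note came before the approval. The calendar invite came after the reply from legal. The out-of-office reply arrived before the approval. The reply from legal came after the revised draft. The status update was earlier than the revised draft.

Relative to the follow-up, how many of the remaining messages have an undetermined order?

Forced after the follow-up: the approval, the calendar invite, and the reply from legal.
That leaves the budget email, the kickoff note, the out-of-office reply, the revised draft, the status update, and the vendor quote with no forced order relative to the follow-up — 6.

6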